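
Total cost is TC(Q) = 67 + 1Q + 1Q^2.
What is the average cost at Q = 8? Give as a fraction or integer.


TC(8) = 67 + 1*8 + 1*8^2
TC(8) = 67 + 8 + 64 = 139
AC = TC/Q = 139/8 = 139/8

139/8


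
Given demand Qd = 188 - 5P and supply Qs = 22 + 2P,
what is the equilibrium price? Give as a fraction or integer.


At equilibrium, Qd = Qs.
188 - 5P = 22 + 2P
188 - 22 = 5P + 2P
166 = 7P
P* = 166/7 = 166/7

166/7


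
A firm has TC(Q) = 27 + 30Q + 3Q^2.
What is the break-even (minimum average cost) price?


AC(Q) = 27/Q + 30 + 3Q
To minimize: dAC/dQ = -27/Q^2 + 3 = 0
Q^2 = 27/3 = 9
Q* = 3
Min AC = 27/3 + 30 + 3*3
Min AC = 9 + 30 + 9 = 48

48


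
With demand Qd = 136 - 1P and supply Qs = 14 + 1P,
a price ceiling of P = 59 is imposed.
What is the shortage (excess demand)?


At P = 59:
Qd = 136 - 1*59 = 77
Qs = 14 + 1*59 = 73
Shortage = Qd - Qs = 77 - 73 = 4

4


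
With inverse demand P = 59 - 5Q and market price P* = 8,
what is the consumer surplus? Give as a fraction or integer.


Maximum willingness to pay (at Q=0): P_max = 59
Quantity demanded at P* = 8:
Q* = (59 - 8)/5 = 51/5
CS = (1/2) * Q* * (P_max - P*)
CS = (1/2) * 51/5 * (59 - 8)
CS = (1/2) * 51/5 * 51 = 2601/10

2601/10


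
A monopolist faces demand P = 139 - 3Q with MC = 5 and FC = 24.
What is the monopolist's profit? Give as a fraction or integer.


MR = MC: 139 - 6Q = 5
Q* = 67/3
P* = 139 - 3*67/3 = 72
Profit = (P* - MC)*Q* - FC
= (72 - 5)*67/3 - 24
= 67*67/3 - 24
= 4489/3 - 24 = 4417/3

4417/3


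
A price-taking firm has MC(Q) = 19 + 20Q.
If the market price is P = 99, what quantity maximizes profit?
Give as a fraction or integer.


In perfect competition, profit is maximized where P = MC.
99 = 19 + 20Q
80 = 20Q
Q* = 80/20 = 4

4


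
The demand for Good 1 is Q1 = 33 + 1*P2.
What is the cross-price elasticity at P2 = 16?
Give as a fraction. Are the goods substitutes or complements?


dQ1/dP2 = 1
At P2 = 16: Q1 = 33 + 1*16 = 49
Exy = (dQ1/dP2)(P2/Q1) = 1 * 16 / 49 = 16/49
Since Exy > 0, the goods are substitutes.

16/49 (substitutes)


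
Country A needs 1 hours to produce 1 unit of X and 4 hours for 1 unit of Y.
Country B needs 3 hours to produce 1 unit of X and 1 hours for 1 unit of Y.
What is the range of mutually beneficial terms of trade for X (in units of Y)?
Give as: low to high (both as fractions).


Opportunity cost of X for Country A = hours_X / hours_Y = 1/4 = 1/4 units of Y
Opportunity cost of X for Country B = hours_X / hours_Y = 3/1 = 3 units of Y
Terms of trade must be between the two opportunity costs.
Range: 1/4 to 3

1/4 to 3


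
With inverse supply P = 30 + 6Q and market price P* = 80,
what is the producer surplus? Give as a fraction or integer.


Minimum supply price (at Q=0): P_min = 30
Quantity supplied at P* = 80:
Q* = (80 - 30)/6 = 25/3
PS = (1/2) * Q* * (P* - P_min)
PS = (1/2) * 25/3 * (80 - 30)
PS = (1/2) * 25/3 * 50 = 625/3

625/3


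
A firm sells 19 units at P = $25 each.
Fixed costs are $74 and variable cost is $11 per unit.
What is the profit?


Total Revenue = P * Q = 25 * 19 = $475
Total Cost = FC + VC*Q = 74 + 11*19 = $283
Profit = TR - TC = 475 - 283 = $192

$192


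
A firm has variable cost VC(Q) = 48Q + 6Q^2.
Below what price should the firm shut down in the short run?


AVC(Q) = VC(Q)/Q = 48 + 6Q
AVC is increasing in Q, so minimum AVC is at Q -> 0+.
Min AVC = 48
The firm should shut down if P < 48.

48


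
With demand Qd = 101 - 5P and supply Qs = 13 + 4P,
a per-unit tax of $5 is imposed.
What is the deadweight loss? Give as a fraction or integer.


Pre-tax equilibrium quantity: Q* = 469/9
Post-tax equilibrium quantity: Q_tax = 41
Reduction in quantity: Q* - Q_tax = 100/9
DWL = (1/2) * tax * (Q* - Q_tax)
DWL = (1/2) * 5 * 100/9 = 250/9

250/9


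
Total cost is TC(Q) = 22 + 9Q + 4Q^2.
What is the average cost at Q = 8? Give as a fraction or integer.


TC(8) = 22 + 9*8 + 4*8^2
TC(8) = 22 + 72 + 256 = 350
AC = TC/Q = 350/8 = 175/4

175/4


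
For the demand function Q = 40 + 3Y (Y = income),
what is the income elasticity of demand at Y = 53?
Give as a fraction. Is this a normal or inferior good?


dQ/dY = 3
At Y = 53: Q = 40 + 3*53 = 199
Ey = (dQ/dY)(Y/Q) = 3 * 53 / 199 = 159/199
Since Ey > 0, this is a normal good.

159/199 (normal good)


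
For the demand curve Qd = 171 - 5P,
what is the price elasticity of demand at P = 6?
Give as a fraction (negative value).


dQ/dP = -5
At P = 6: Q = 171 - 5*6 = 141
E = (dQ/dP)(P/Q) = (-5)(6/141) = -10/47

-10/47


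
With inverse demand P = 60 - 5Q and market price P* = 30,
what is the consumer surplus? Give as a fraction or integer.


Maximum willingness to pay (at Q=0): P_max = 60
Quantity demanded at P* = 30:
Q* = (60 - 30)/5 = 6
CS = (1/2) * Q* * (P_max - P*)
CS = (1/2) * 6 * (60 - 30)
CS = (1/2) * 6 * 30 = 90

90


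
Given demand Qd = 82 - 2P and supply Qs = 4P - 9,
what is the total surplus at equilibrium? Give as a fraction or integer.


Find equilibrium: 82 - 2P = 4P - 9
82 + 9 = 6P
P* = 91/6 = 91/6
Q* = 4*91/6 - 9 = 155/3
Inverse demand: P = 41 - Q/2, so P_max = 41
Inverse supply: P = 9/4 + Q/4, so P_min = 9/4
CS = (1/2) * 155/3 * (41 - 91/6) = 24025/36
PS = (1/2) * 155/3 * (91/6 - 9/4) = 24025/72
TS = CS + PS = 24025/36 + 24025/72 = 24025/24

24025/24


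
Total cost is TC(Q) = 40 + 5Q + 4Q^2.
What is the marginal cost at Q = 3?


MC = dTC/dQ = 5 + 2*4*Q
At Q = 3:
MC = 5 + 8*3
MC = 5 + 24 = 29

29


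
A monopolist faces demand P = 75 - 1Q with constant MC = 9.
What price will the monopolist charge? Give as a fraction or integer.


MR = 75 - 2Q
Set MR = MC: 75 - 2Q = 9
Q* = 33
Substitute into demand:
P* = 75 - 1*33 = 42

42


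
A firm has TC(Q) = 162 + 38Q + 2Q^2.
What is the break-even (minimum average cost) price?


AC(Q) = 162/Q + 38 + 2Q
To minimize: dAC/dQ = -162/Q^2 + 2 = 0
Q^2 = 162/2 = 81
Q* = 9
Min AC = 162/9 + 38 + 2*9
Min AC = 18 + 38 + 18 = 74

74


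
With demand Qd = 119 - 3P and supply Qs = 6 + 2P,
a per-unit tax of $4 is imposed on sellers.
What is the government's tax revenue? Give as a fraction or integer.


With tax on sellers, new supply: Qs' = 6 + 2(P - 4)
= 2P - 2
New equilibrium quantity:
Q_new = 232/5
Tax revenue = tax * Q_new = 4 * 232/5 = 928/5

928/5


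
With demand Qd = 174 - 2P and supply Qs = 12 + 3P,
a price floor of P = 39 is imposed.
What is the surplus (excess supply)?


At P = 39:
Qd = 174 - 2*39 = 96
Qs = 12 + 3*39 = 129
Surplus = Qs - Qd = 129 - 96 = 33

33


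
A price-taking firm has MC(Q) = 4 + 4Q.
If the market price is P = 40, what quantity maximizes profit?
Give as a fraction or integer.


In perfect competition, profit is maximized where P = MC.
40 = 4 + 4Q
36 = 4Q
Q* = 36/4 = 9

9


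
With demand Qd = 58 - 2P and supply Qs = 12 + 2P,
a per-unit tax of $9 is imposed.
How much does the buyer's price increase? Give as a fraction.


With a per-unit tax, the buyer's price increase depends on relative slopes.
Supply slope: d = 2, Demand slope: b = 2
Buyer's price increase = d * tax / (b + d)
= 2 * 9 / (2 + 2)
= 18 / 4 = 9/2

9/2


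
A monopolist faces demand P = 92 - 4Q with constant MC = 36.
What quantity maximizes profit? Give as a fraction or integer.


TR = P*Q = (92 - 4Q)Q = 92Q - 4Q^2
MR = dTR/dQ = 92 - 8Q
Set MR = MC:
92 - 8Q = 36
56 = 8Q
Q* = 56/8 = 7

7


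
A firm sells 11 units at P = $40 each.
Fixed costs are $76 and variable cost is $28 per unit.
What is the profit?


Total Revenue = P * Q = 40 * 11 = $440
Total Cost = FC + VC*Q = 76 + 28*11 = $384
Profit = TR - TC = 440 - 384 = $56

$56


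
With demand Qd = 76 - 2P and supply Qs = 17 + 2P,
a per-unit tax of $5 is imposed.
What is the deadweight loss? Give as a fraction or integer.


Pre-tax equilibrium quantity: Q* = 93/2
Post-tax equilibrium quantity: Q_tax = 83/2
Reduction in quantity: Q* - Q_tax = 5
DWL = (1/2) * tax * (Q* - Q_tax)
DWL = (1/2) * 5 * 5 = 25/2

25/2


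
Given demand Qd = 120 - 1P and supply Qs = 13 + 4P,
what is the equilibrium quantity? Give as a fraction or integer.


First find equilibrium price:
120 - 1P = 13 + 4P
P* = 107/5 = 107/5
Then substitute into demand:
Q* = 120 - 1 * 107/5 = 493/5

493/5


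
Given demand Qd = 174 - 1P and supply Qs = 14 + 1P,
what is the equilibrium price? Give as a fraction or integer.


At equilibrium, Qd = Qs.
174 - 1P = 14 + 1P
174 - 14 = 1P + 1P
160 = 2P
P* = 160/2 = 80

80


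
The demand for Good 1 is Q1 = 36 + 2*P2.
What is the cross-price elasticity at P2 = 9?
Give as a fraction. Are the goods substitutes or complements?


dQ1/dP2 = 2
At P2 = 9: Q1 = 36 + 2*9 = 54
Exy = (dQ1/dP2)(P2/Q1) = 2 * 9 / 54 = 1/3
Since Exy > 0, the goods are substitutes.

1/3 (substitutes)


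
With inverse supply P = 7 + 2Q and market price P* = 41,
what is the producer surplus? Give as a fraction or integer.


Minimum supply price (at Q=0): P_min = 7
Quantity supplied at P* = 41:
Q* = (41 - 7)/2 = 17
PS = (1/2) * Q* * (P* - P_min)
PS = (1/2) * 17 * (41 - 7)
PS = (1/2) * 17 * 34 = 289

289


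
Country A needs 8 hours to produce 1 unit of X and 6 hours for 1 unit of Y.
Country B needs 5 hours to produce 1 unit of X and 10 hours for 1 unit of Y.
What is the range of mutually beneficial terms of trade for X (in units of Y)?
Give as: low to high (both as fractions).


Opportunity cost of X for Country A = hours_X / hours_Y = 8/6 = 4/3 units of Y
Opportunity cost of X for Country B = hours_X / hours_Y = 5/10 = 1/2 units of Y
Terms of trade must be between the two opportunity costs.
Range: 1/2 to 4/3

1/2 to 4/3


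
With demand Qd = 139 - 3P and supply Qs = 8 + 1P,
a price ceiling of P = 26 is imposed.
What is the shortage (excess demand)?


At P = 26:
Qd = 139 - 3*26 = 61
Qs = 8 + 1*26 = 34
Shortage = Qd - Qs = 61 - 34 = 27

27


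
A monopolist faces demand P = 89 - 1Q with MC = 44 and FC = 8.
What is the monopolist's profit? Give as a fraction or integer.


MR = MC: 89 - 2Q = 44
Q* = 45/2
P* = 89 - 1*45/2 = 133/2
Profit = (P* - MC)*Q* - FC
= (133/2 - 44)*45/2 - 8
= 45/2*45/2 - 8
= 2025/4 - 8 = 1993/4

1993/4


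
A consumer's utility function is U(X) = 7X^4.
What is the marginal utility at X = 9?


MU = dU/dX = 7*4*X^(4-1)
MU = 28*X^3
At X = 9:
MU = 28 * 9^3
MU = 28 * 729 = 20412

20412


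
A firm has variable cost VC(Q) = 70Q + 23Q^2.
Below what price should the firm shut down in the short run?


AVC(Q) = VC(Q)/Q = 70 + 23Q
AVC is increasing in Q, so minimum AVC is at Q -> 0+.
Min AVC = 70
The firm should shut down if P < 70.

70


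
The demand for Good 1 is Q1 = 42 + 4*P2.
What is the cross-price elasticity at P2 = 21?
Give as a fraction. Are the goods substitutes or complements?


dQ1/dP2 = 4
At P2 = 21: Q1 = 42 + 4*21 = 126
Exy = (dQ1/dP2)(P2/Q1) = 4 * 21 / 126 = 2/3
Since Exy > 0, the goods are substitutes.

2/3 (substitutes)


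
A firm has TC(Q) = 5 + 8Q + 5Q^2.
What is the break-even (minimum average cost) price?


AC(Q) = 5/Q + 8 + 5Q
To minimize: dAC/dQ = -5/Q^2 + 5 = 0
Q^2 = 5/5 = 1
Q* = 1
Min AC = 5/1 + 8 + 5*1
Min AC = 5 + 8 + 5 = 18

18


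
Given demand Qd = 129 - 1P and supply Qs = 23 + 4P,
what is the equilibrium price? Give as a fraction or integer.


At equilibrium, Qd = Qs.
129 - 1P = 23 + 4P
129 - 23 = 1P + 4P
106 = 5P
P* = 106/5 = 106/5

106/5


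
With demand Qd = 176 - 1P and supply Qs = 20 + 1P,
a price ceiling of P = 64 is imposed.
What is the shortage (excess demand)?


At P = 64:
Qd = 176 - 1*64 = 112
Qs = 20 + 1*64 = 84
Shortage = Qd - Qs = 112 - 84 = 28

28


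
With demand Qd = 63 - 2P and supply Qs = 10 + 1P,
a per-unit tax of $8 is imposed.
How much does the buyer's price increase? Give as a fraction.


With a per-unit tax, the buyer's price increase depends on relative slopes.
Supply slope: d = 1, Demand slope: b = 2
Buyer's price increase = d * tax / (b + d)
= 1 * 8 / (2 + 1)
= 8 / 3 = 8/3

8/3


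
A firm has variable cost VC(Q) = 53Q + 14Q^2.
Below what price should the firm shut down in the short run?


AVC(Q) = VC(Q)/Q = 53 + 14Q
AVC is increasing in Q, so minimum AVC is at Q -> 0+.
Min AVC = 53
The firm should shut down if P < 53.

53


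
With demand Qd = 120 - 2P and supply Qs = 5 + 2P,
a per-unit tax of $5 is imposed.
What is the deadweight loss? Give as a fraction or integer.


Pre-tax equilibrium quantity: Q* = 125/2
Post-tax equilibrium quantity: Q_tax = 115/2
Reduction in quantity: Q* - Q_tax = 5
DWL = (1/2) * tax * (Q* - Q_tax)
DWL = (1/2) * 5 * 5 = 25/2

25/2


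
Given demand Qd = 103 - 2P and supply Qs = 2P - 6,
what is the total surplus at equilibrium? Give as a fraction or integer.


Find equilibrium: 103 - 2P = 2P - 6
103 + 6 = 4P
P* = 109/4 = 109/4
Q* = 2*109/4 - 6 = 97/2
Inverse demand: P = 103/2 - Q/2, so P_max = 103/2
Inverse supply: P = 3 + Q/2, so P_min = 3
CS = (1/2) * 97/2 * (103/2 - 109/4) = 9409/16
PS = (1/2) * 97/2 * (109/4 - 3) = 9409/16
TS = CS + PS = 9409/16 + 9409/16 = 9409/8

9409/8


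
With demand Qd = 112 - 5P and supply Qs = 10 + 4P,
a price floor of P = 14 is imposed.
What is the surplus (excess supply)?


At P = 14:
Qd = 112 - 5*14 = 42
Qs = 10 + 4*14 = 66
Surplus = Qs - Qd = 66 - 42 = 24

24


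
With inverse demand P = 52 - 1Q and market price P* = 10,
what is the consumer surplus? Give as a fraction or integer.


Maximum willingness to pay (at Q=0): P_max = 52
Quantity demanded at P* = 10:
Q* = (52 - 10)/1 = 42
CS = (1/2) * Q* * (P_max - P*)
CS = (1/2) * 42 * (52 - 10)
CS = (1/2) * 42 * 42 = 882

882


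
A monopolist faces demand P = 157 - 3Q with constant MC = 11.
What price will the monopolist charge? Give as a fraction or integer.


MR = 157 - 6Q
Set MR = MC: 157 - 6Q = 11
Q* = 73/3
Substitute into demand:
P* = 157 - 3*73/3 = 84

84


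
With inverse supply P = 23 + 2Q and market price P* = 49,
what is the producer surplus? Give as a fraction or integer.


Minimum supply price (at Q=0): P_min = 23
Quantity supplied at P* = 49:
Q* = (49 - 23)/2 = 13
PS = (1/2) * Q* * (P* - P_min)
PS = (1/2) * 13 * (49 - 23)
PS = (1/2) * 13 * 26 = 169

169


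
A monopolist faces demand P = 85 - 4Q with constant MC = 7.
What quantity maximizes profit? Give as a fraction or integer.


TR = P*Q = (85 - 4Q)Q = 85Q - 4Q^2
MR = dTR/dQ = 85 - 8Q
Set MR = MC:
85 - 8Q = 7
78 = 8Q
Q* = 78/8 = 39/4

39/4


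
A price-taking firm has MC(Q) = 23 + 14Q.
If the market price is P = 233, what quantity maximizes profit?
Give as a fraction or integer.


In perfect competition, profit is maximized where P = MC.
233 = 23 + 14Q
210 = 14Q
Q* = 210/14 = 15

15


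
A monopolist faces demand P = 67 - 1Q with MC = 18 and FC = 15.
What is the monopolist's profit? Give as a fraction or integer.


MR = MC: 67 - 2Q = 18
Q* = 49/2
P* = 67 - 1*49/2 = 85/2
Profit = (P* - MC)*Q* - FC
= (85/2 - 18)*49/2 - 15
= 49/2*49/2 - 15
= 2401/4 - 15 = 2341/4

2341/4


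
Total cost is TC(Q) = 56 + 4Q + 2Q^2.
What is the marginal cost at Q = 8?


MC = dTC/dQ = 4 + 2*2*Q
At Q = 8:
MC = 4 + 4*8
MC = 4 + 32 = 36

36


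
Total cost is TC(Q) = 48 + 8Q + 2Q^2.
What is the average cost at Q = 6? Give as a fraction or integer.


TC(6) = 48 + 8*6 + 2*6^2
TC(6) = 48 + 48 + 72 = 168
AC = TC/Q = 168/6 = 28

28


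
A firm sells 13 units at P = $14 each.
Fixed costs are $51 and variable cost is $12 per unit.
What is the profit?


Total Revenue = P * Q = 14 * 13 = $182
Total Cost = FC + VC*Q = 51 + 12*13 = $207
Profit = TR - TC = 182 - 207 = $-25

$-25


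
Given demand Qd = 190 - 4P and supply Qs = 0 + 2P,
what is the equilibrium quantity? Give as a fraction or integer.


First find equilibrium price:
190 - 4P = 0 + 2P
P* = 190/6 = 95/3
Then substitute into demand:
Q* = 190 - 4 * 95/3 = 190/3

190/3


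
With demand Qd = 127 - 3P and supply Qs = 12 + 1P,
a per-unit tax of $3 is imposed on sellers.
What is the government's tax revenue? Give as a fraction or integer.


With tax on sellers, new supply: Qs' = 12 + 1(P - 3)
= 9 + 1P
New equilibrium quantity:
Q_new = 77/2
Tax revenue = tax * Q_new = 3 * 77/2 = 231/2

231/2


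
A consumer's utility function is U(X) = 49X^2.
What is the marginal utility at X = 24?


MU = dU/dX = 49*2*X^(2-1)
MU = 98*X^1
At X = 24:
MU = 98 * 24^1
MU = 98 * 24 = 2352

2352


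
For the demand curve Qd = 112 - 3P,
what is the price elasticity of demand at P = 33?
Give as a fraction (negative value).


dQ/dP = -3
At P = 33: Q = 112 - 3*33 = 13
E = (dQ/dP)(P/Q) = (-3)(33/13) = -99/13

-99/13


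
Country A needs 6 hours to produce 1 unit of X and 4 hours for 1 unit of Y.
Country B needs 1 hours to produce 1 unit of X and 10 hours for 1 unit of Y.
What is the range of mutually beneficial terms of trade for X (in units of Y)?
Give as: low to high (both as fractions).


Opportunity cost of X for Country A = hours_X / hours_Y = 6/4 = 3/2 units of Y
Opportunity cost of X for Country B = hours_X / hours_Y = 1/10 = 1/10 units of Y
Terms of trade must be between the two opportunity costs.
Range: 1/10 to 3/2

1/10 to 3/2


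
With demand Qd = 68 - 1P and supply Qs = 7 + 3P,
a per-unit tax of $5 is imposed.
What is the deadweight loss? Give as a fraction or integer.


Pre-tax equilibrium quantity: Q* = 211/4
Post-tax equilibrium quantity: Q_tax = 49
Reduction in quantity: Q* - Q_tax = 15/4
DWL = (1/2) * tax * (Q* - Q_tax)
DWL = (1/2) * 5 * 15/4 = 75/8

75/8


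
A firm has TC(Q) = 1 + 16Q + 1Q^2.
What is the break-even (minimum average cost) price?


AC(Q) = 1/Q + 16 + 1Q
To minimize: dAC/dQ = -1/Q^2 + 1 = 0
Q^2 = 1/1 = 1
Q* = 1
Min AC = 1/1 + 16 + 1*1
Min AC = 1 + 16 + 1 = 18

18


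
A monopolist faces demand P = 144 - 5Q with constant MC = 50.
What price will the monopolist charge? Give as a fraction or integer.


MR = 144 - 10Q
Set MR = MC: 144 - 10Q = 50
Q* = 47/5
Substitute into demand:
P* = 144 - 5*47/5 = 97

97


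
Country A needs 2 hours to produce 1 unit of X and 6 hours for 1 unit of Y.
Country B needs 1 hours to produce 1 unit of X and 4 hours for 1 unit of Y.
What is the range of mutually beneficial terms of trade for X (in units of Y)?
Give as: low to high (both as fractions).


Opportunity cost of X for Country A = hours_X / hours_Y = 2/6 = 1/3 units of Y
Opportunity cost of X for Country B = hours_X / hours_Y = 1/4 = 1/4 units of Y
Terms of trade must be between the two opportunity costs.
Range: 1/4 to 1/3

1/4 to 1/3


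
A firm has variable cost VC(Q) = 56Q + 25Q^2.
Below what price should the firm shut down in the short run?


AVC(Q) = VC(Q)/Q = 56 + 25Q
AVC is increasing in Q, so minimum AVC is at Q -> 0+.
Min AVC = 56
The firm should shut down if P < 56.

56


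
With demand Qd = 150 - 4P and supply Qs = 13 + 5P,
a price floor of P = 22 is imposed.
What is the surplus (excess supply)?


At P = 22:
Qd = 150 - 4*22 = 62
Qs = 13 + 5*22 = 123
Surplus = Qs - Qd = 123 - 62 = 61

61


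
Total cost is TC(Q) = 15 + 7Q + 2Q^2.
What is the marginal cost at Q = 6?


MC = dTC/dQ = 7 + 2*2*Q
At Q = 6:
MC = 7 + 4*6
MC = 7 + 24 = 31

31


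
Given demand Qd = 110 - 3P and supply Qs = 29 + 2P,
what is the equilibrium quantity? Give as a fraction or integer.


First find equilibrium price:
110 - 3P = 29 + 2P
P* = 81/5 = 81/5
Then substitute into demand:
Q* = 110 - 3 * 81/5 = 307/5

307/5


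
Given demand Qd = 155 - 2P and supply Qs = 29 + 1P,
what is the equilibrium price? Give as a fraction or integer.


At equilibrium, Qd = Qs.
155 - 2P = 29 + 1P
155 - 29 = 2P + 1P
126 = 3P
P* = 126/3 = 42

42


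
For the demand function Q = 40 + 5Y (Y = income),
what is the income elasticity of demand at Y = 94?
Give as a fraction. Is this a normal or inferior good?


dQ/dY = 5
At Y = 94: Q = 40 + 5*94 = 510
Ey = (dQ/dY)(Y/Q) = 5 * 94 / 510 = 47/51
Since Ey > 0, this is a normal good.

47/51 (normal good)


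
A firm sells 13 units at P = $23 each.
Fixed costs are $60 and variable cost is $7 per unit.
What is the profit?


Total Revenue = P * Q = 23 * 13 = $299
Total Cost = FC + VC*Q = 60 + 7*13 = $151
Profit = TR - TC = 299 - 151 = $148

$148


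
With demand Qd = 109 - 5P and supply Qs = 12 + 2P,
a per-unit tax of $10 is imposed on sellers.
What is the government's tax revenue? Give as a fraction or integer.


With tax on sellers, new supply: Qs' = 12 + 2(P - 10)
= 2P - 8
New equilibrium quantity:
Q_new = 178/7
Tax revenue = tax * Q_new = 10 * 178/7 = 1780/7

1780/7


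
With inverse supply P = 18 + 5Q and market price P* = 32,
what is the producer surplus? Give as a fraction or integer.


Minimum supply price (at Q=0): P_min = 18
Quantity supplied at P* = 32:
Q* = (32 - 18)/5 = 14/5
PS = (1/2) * Q* * (P* - P_min)
PS = (1/2) * 14/5 * (32 - 18)
PS = (1/2) * 14/5 * 14 = 98/5

98/5


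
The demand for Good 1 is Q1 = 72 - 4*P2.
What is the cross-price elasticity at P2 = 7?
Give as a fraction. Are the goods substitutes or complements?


dQ1/dP2 = -4
At P2 = 7: Q1 = 72 - 4*7 = 44
Exy = (dQ1/dP2)(P2/Q1) = -4 * 7 / 44 = -7/11
Since Exy < 0, the goods are complements.

-7/11 (complements)


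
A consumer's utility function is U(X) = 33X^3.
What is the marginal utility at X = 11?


MU = dU/dX = 33*3*X^(3-1)
MU = 99*X^2
At X = 11:
MU = 99 * 11^2
MU = 99 * 121 = 11979

11979


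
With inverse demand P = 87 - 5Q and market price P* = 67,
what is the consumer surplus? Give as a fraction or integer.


Maximum willingness to pay (at Q=0): P_max = 87
Quantity demanded at P* = 67:
Q* = (87 - 67)/5 = 4
CS = (1/2) * Q* * (P_max - P*)
CS = (1/2) * 4 * (87 - 67)
CS = (1/2) * 4 * 20 = 40

40


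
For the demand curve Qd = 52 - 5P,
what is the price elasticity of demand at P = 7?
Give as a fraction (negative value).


dQ/dP = -5
At P = 7: Q = 52 - 5*7 = 17
E = (dQ/dP)(P/Q) = (-5)(7/17) = -35/17

-35/17


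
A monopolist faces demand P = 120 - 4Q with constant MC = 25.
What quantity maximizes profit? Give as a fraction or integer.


TR = P*Q = (120 - 4Q)Q = 120Q - 4Q^2
MR = dTR/dQ = 120 - 8Q
Set MR = MC:
120 - 8Q = 25
95 = 8Q
Q* = 95/8 = 95/8

95/8


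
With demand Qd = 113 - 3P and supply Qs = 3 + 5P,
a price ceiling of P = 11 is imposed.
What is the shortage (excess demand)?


At P = 11:
Qd = 113 - 3*11 = 80
Qs = 3 + 5*11 = 58
Shortage = Qd - Qs = 80 - 58 = 22

22


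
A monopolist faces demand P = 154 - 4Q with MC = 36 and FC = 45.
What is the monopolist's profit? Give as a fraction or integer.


MR = MC: 154 - 8Q = 36
Q* = 59/4
P* = 154 - 4*59/4 = 95
Profit = (P* - MC)*Q* - FC
= (95 - 36)*59/4 - 45
= 59*59/4 - 45
= 3481/4 - 45 = 3301/4

3301/4


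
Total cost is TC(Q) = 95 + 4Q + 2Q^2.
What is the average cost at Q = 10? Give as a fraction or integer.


TC(10) = 95 + 4*10 + 2*10^2
TC(10) = 95 + 40 + 200 = 335
AC = TC/Q = 335/10 = 67/2

67/2


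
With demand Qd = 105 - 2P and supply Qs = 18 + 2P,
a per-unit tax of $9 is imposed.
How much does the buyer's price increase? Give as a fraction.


With a per-unit tax, the buyer's price increase depends on relative slopes.
Supply slope: d = 2, Demand slope: b = 2
Buyer's price increase = d * tax / (b + d)
= 2 * 9 / (2 + 2)
= 18 / 4 = 9/2

9/2


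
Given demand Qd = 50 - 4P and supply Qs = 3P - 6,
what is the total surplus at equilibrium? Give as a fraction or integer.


Find equilibrium: 50 - 4P = 3P - 6
50 + 6 = 7P
P* = 56/7 = 8
Q* = 3*8 - 6 = 18
Inverse demand: P = 25/2 - Q/4, so P_max = 25/2
Inverse supply: P = 2 + Q/3, so P_min = 2
CS = (1/2) * 18 * (25/2 - 8) = 81/2
PS = (1/2) * 18 * (8 - 2) = 54
TS = CS + PS = 81/2 + 54 = 189/2

189/2


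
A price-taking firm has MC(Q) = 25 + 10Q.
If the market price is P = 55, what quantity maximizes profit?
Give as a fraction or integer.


In perfect competition, profit is maximized where P = MC.
55 = 25 + 10Q
30 = 10Q
Q* = 30/10 = 3

3


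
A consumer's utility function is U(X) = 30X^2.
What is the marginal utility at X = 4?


MU = dU/dX = 30*2*X^(2-1)
MU = 60*X^1
At X = 4:
MU = 60 * 4^1
MU = 60 * 4 = 240

240


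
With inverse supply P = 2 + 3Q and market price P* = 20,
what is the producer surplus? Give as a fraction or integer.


Minimum supply price (at Q=0): P_min = 2
Quantity supplied at P* = 20:
Q* = (20 - 2)/3 = 6
PS = (1/2) * Q* * (P* - P_min)
PS = (1/2) * 6 * (20 - 2)
PS = (1/2) * 6 * 18 = 54

54


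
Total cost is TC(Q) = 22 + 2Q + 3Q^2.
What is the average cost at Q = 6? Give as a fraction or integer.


TC(6) = 22 + 2*6 + 3*6^2
TC(6) = 22 + 12 + 108 = 142
AC = TC/Q = 142/6 = 71/3

71/3


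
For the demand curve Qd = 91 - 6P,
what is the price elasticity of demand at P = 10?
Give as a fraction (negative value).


dQ/dP = -6
At P = 10: Q = 91 - 6*10 = 31
E = (dQ/dP)(P/Q) = (-6)(10/31) = -60/31

-60/31


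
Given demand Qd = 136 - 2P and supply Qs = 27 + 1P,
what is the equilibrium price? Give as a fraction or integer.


At equilibrium, Qd = Qs.
136 - 2P = 27 + 1P
136 - 27 = 2P + 1P
109 = 3P
P* = 109/3 = 109/3

109/3


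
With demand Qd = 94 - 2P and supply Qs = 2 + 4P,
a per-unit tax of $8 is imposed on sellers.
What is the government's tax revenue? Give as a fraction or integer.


With tax on sellers, new supply: Qs' = 2 + 4(P - 8)
= 4P - 30
New equilibrium quantity:
Q_new = 158/3
Tax revenue = tax * Q_new = 8 * 158/3 = 1264/3

1264/3


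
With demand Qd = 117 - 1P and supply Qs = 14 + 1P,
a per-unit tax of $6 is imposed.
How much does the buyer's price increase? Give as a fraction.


With a per-unit tax, the buyer's price increase depends on relative slopes.
Supply slope: d = 1, Demand slope: b = 1
Buyer's price increase = d * tax / (b + d)
= 1 * 6 / (1 + 1)
= 6 / 2 = 3

3


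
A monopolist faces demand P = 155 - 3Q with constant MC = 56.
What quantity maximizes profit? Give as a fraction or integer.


TR = P*Q = (155 - 3Q)Q = 155Q - 3Q^2
MR = dTR/dQ = 155 - 6Q
Set MR = MC:
155 - 6Q = 56
99 = 6Q
Q* = 99/6 = 33/2

33/2


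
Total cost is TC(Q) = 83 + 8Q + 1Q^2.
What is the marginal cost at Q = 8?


MC = dTC/dQ = 8 + 2*1*Q
At Q = 8:
MC = 8 + 2*8
MC = 8 + 16 = 24

24


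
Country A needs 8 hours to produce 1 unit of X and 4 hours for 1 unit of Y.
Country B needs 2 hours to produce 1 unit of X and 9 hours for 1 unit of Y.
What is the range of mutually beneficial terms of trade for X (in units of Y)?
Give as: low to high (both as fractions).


Opportunity cost of X for Country A = hours_X / hours_Y = 8/4 = 2 units of Y
Opportunity cost of X for Country B = hours_X / hours_Y = 2/9 = 2/9 units of Y
Terms of trade must be between the two opportunity costs.
Range: 2/9 to 2

2/9 to 2


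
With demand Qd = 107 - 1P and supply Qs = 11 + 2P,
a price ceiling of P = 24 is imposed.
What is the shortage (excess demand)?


At P = 24:
Qd = 107 - 1*24 = 83
Qs = 11 + 2*24 = 59
Shortage = Qd - Qs = 83 - 59 = 24

24


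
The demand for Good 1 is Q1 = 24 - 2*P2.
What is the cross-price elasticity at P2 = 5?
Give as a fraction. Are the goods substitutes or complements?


dQ1/dP2 = -2
At P2 = 5: Q1 = 24 - 2*5 = 14
Exy = (dQ1/dP2)(P2/Q1) = -2 * 5 / 14 = -5/7
Since Exy < 0, the goods are complements.

-5/7 (complements)


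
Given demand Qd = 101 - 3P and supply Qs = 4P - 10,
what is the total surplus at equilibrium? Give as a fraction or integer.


Find equilibrium: 101 - 3P = 4P - 10
101 + 10 = 7P
P* = 111/7 = 111/7
Q* = 4*111/7 - 10 = 374/7
Inverse demand: P = 101/3 - Q/3, so P_max = 101/3
Inverse supply: P = 5/2 + Q/4, so P_min = 5/2
CS = (1/2) * 374/7 * (101/3 - 111/7) = 69938/147
PS = (1/2) * 374/7 * (111/7 - 5/2) = 34969/98
TS = CS + PS = 69938/147 + 34969/98 = 34969/42

34969/42


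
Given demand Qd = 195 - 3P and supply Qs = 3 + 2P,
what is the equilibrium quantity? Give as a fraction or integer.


First find equilibrium price:
195 - 3P = 3 + 2P
P* = 192/5 = 192/5
Then substitute into demand:
Q* = 195 - 3 * 192/5 = 399/5

399/5


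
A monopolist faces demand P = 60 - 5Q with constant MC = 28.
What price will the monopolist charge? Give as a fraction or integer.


MR = 60 - 10Q
Set MR = MC: 60 - 10Q = 28
Q* = 16/5
Substitute into demand:
P* = 60 - 5*16/5 = 44

44


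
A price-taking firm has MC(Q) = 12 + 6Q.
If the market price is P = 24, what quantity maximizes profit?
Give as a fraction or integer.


In perfect competition, profit is maximized where P = MC.
24 = 12 + 6Q
12 = 6Q
Q* = 12/6 = 2

2


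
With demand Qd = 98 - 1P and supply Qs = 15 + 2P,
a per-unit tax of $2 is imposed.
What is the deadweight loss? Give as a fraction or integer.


Pre-tax equilibrium quantity: Q* = 211/3
Post-tax equilibrium quantity: Q_tax = 69
Reduction in quantity: Q* - Q_tax = 4/3
DWL = (1/2) * tax * (Q* - Q_tax)
DWL = (1/2) * 2 * 4/3 = 4/3

4/3


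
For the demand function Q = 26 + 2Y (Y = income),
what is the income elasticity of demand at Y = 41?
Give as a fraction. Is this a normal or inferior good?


dQ/dY = 2
At Y = 41: Q = 26 + 2*41 = 108
Ey = (dQ/dY)(Y/Q) = 2 * 41 / 108 = 41/54
Since Ey > 0, this is a normal good.

41/54 (normal good)


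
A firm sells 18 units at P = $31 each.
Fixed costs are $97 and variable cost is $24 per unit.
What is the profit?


Total Revenue = P * Q = 31 * 18 = $558
Total Cost = FC + VC*Q = 97 + 24*18 = $529
Profit = TR - TC = 558 - 529 = $29

$29


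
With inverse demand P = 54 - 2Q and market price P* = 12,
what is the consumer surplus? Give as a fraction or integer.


Maximum willingness to pay (at Q=0): P_max = 54
Quantity demanded at P* = 12:
Q* = (54 - 12)/2 = 21
CS = (1/2) * Q* * (P_max - P*)
CS = (1/2) * 21 * (54 - 12)
CS = (1/2) * 21 * 42 = 441

441


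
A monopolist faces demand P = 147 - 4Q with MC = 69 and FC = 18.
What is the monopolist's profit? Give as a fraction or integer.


MR = MC: 147 - 8Q = 69
Q* = 39/4
P* = 147 - 4*39/4 = 108
Profit = (P* - MC)*Q* - FC
= (108 - 69)*39/4 - 18
= 39*39/4 - 18
= 1521/4 - 18 = 1449/4

1449/4


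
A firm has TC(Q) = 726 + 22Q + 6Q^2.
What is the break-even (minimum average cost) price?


AC(Q) = 726/Q + 22 + 6Q
To minimize: dAC/dQ = -726/Q^2 + 6 = 0
Q^2 = 726/6 = 121
Q* = 11
Min AC = 726/11 + 22 + 6*11
Min AC = 66 + 22 + 66 = 154

154


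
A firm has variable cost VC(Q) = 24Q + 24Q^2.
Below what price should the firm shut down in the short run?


AVC(Q) = VC(Q)/Q = 24 + 24Q
AVC is increasing in Q, so minimum AVC is at Q -> 0+.
Min AVC = 24
The firm should shut down if P < 24.

24


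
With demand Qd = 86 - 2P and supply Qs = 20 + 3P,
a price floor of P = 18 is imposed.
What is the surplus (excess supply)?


At P = 18:
Qd = 86 - 2*18 = 50
Qs = 20 + 3*18 = 74
Surplus = Qs - Qd = 74 - 50 = 24

24


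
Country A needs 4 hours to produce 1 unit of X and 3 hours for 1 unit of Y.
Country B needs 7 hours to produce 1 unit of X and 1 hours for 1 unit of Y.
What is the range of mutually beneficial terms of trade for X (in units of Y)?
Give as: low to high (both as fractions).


Opportunity cost of X for Country A = hours_X / hours_Y = 4/3 = 4/3 units of Y
Opportunity cost of X for Country B = hours_X / hours_Y = 7/1 = 7 units of Y
Terms of trade must be between the two opportunity costs.
Range: 4/3 to 7

4/3 to 7


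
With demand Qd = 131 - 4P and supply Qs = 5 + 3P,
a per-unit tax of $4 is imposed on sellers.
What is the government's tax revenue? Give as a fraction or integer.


With tax on sellers, new supply: Qs' = 5 + 3(P - 4)
= 3P - 7
New equilibrium quantity:
Q_new = 365/7
Tax revenue = tax * Q_new = 4 * 365/7 = 1460/7

1460/7


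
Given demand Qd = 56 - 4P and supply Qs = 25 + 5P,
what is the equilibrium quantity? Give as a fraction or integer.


First find equilibrium price:
56 - 4P = 25 + 5P
P* = 31/9 = 31/9
Then substitute into demand:
Q* = 56 - 4 * 31/9 = 380/9

380/9


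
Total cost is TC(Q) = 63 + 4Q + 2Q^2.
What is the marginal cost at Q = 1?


MC = dTC/dQ = 4 + 2*2*Q
At Q = 1:
MC = 4 + 4*1
MC = 4 + 4 = 8

8


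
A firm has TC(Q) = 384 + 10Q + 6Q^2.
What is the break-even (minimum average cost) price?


AC(Q) = 384/Q + 10 + 6Q
To minimize: dAC/dQ = -384/Q^2 + 6 = 0
Q^2 = 384/6 = 64
Q* = 8
Min AC = 384/8 + 10 + 6*8
Min AC = 48 + 10 + 48 = 106

106


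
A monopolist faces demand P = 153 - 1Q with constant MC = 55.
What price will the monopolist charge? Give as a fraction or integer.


MR = 153 - 2Q
Set MR = MC: 153 - 2Q = 55
Q* = 49
Substitute into demand:
P* = 153 - 1*49 = 104

104


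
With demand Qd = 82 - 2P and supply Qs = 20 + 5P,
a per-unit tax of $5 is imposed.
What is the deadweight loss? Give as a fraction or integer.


Pre-tax equilibrium quantity: Q* = 450/7
Post-tax equilibrium quantity: Q_tax = 400/7
Reduction in quantity: Q* - Q_tax = 50/7
DWL = (1/2) * tax * (Q* - Q_tax)
DWL = (1/2) * 5 * 50/7 = 125/7

125/7


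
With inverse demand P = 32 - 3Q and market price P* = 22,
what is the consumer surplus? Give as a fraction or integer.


Maximum willingness to pay (at Q=0): P_max = 32
Quantity demanded at P* = 22:
Q* = (32 - 22)/3 = 10/3
CS = (1/2) * Q* * (P_max - P*)
CS = (1/2) * 10/3 * (32 - 22)
CS = (1/2) * 10/3 * 10 = 50/3

50/3


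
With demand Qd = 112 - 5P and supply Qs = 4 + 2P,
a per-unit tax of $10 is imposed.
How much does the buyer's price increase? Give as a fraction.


With a per-unit tax, the buyer's price increase depends on relative slopes.
Supply slope: d = 2, Demand slope: b = 5
Buyer's price increase = d * tax / (b + d)
= 2 * 10 / (5 + 2)
= 20 / 7 = 20/7

20/7


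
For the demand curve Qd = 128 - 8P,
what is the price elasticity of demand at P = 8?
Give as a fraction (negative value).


dQ/dP = -8
At P = 8: Q = 128 - 8*8 = 64
E = (dQ/dP)(P/Q) = (-8)(8/64) = -1

-1


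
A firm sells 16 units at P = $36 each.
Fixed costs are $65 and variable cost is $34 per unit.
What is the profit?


Total Revenue = P * Q = 36 * 16 = $576
Total Cost = FC + VC*Q = 65 + 34*16 = $609
Profit = TR - TC = 576 - 609 = $-33

$-33


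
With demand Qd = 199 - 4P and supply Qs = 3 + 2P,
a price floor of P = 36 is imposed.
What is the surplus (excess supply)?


At P = 36:
Qd = 199 - 4*36 = 55
Qs = 3 + 2*36 = 75
Surplus = Qs - Qd = 75 - 55 = 20

20


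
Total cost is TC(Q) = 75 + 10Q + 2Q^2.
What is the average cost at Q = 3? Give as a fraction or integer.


TC(3) = 75 + 10*3 + 2*3^2
TC(3) = 75 + 30 + 18 = 123
AC = TC/Q = 123/3 = 41

41


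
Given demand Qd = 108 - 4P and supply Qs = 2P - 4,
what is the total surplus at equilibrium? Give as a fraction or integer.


Find equilibrium: 108 - 4P = 2P - 4
108 + 4 = 6P
P* = 112/6 = 56/3
Q* = 2*56/3 - 4 = 100/3
Inverse demand: P = 27 - Q/4, so P_max = 27
Inverse supply: P = 2 + Q/2, so P_min = 2
CS = (1/2) * 100/3 * (27 - 56/3) = 1250/9
PS = (1/2) * 100/3 * (56/3 - 2) = 2500/9
TS = CS + PS = 1250/9 + 2500/9 = 1250/3

1250/3


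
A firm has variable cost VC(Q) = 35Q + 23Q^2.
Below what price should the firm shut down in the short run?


AVC(Q) = VC(Q)/Q = 35 + 23Q
AVC is increasing in Q, so minimum AVC is at Q -> 0+.
Min AVC = 35
The firm should shut down if P < 35.

35


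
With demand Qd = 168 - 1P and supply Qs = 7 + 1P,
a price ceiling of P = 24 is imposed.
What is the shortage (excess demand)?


At P = 24:
Qd = 168 - 1*24 = 144
Qs = 7 + 1*24 = 31
Shortage = Qd - Qs = 144 - 31 = 113

113


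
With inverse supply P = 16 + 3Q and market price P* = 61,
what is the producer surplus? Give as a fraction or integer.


Minimum supply price (at Q=0): P_min = 16
Quantity supplied at P* = 61:
Q* = (61 - 16)/3 = 15
PS = (1/2) * Q* * (P* - P_min)
PS = (1/2) * 15 * (61 - 16)
PS = (1/2) * 15 * 45 = 675/2

675/2


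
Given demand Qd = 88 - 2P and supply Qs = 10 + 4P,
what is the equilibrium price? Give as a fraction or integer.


At equilibrium, Qd = Qs.
88 - 2P = 10 + 4P
88 - 10 = 2P + 4P
78 = 6P
P* = 78/6 = 13

13


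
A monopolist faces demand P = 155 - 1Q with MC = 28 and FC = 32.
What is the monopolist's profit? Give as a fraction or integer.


MR = MC: 155 - 2Q = 28
Q* = 127/2
P* = 155 - 1*127/2 = 183/2
Profit = (P* - MC)*Q* - FC
= (183/2 - 28)*127/2 - 32
= 127/2*127/2 - 32
= 16129/4 - 32 = 16001/4

16001/4


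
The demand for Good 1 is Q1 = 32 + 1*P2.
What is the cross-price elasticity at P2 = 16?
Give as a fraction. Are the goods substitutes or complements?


dQ1/dP2 = 1
At P2 = 16: Q1 = 32 + 1*16 = 48
Exy = (dQ1/dP2)(P2/Q1) = 1 * 16 / 48 = 1/3
Since Exy > 0, the goods are substitutes.

1/3 (substitutes)


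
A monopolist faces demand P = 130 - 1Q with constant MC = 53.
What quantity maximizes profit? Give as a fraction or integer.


TR = P*Q = (130 - 1Q)Q = 130Q - 1Q^2
MR = dTR/dQ = 130 - 2Q
Set MR = MC:
130 - 2Q = 53
77 = 2Q
Q* = 77/2 = 77/2

77/2


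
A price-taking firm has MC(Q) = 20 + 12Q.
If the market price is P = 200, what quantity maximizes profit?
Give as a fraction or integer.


In perfect competition, profit is maximized where P = MC.
200 = 20 + 12Q
180 = 12Q
Q* = 180/12 = 15

15


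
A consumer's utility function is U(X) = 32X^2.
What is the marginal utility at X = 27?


MU = dU/dX = 32*2*X^(2-1)
MU = 64*X^1
At X = 27:
MU = 64 * 27^1
MU = 64 * 27 = 1728

1728


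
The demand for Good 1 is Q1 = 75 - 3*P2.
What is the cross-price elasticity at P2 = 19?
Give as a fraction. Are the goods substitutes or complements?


dQ1/dP2 = -3
At P2 = 19: Q1 = 75 - 3*19 = 18
Exy = (dQ1/dP2)(P2/Q1) = -3 * 19 / 18 = -19/6
Since Exy < 0, the goods are complements.

-19/6 (complements)


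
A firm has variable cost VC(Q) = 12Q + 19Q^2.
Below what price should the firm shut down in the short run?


AVC(Q) = VC(Q)/Q = 12 + 19Q
AVC is increasing in Q, so minimum AVC is at Q -> 0+.
Min AVC = 12
The firm should shut down if P < 12.

12


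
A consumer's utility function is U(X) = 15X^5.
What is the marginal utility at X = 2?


MU = dU/dX = 15*5*X^(5-1)
MU = 75*X^4
At X = 2:
MU = 75 * 2^4
MU = 75 * 16 = 1200

1200


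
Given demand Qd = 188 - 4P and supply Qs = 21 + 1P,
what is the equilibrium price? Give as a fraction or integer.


At equilibrium, Qd = Qs.
188 - 4P = 21 + 1P
188 - 21 = 4P + 1P
167 = 5P
P* = 167/5 = 167/5

167/5


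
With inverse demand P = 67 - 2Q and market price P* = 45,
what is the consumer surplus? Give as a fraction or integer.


Maximum willingness to pay (at Q=0): P_max = 67
Quantity demanded at P* = 45:
Q* = (67 - 45)/2 = 11
CS = (1/2) * Q* * (P_max - P*)
CS = (1/2) * 11 * (67 - 45)
CS = (1/2) * 11 * 22 = 121

121


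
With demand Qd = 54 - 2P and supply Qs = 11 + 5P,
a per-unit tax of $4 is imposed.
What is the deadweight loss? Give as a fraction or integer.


Pre-tax equilibrium quantity: Q* = 292/7
Post-tax equilibrium quantity: Q_tax = 36
Reduction in quantity: Q* - Q_tax = 40/7
DWL = (1/2) * tax * (Q* - Q_tax)
DWL = (1/2) * 4 * 40/7 = 80/7

80/7


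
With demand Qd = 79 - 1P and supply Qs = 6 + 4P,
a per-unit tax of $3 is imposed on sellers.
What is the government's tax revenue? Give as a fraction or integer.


With tax on sellers, new supply: Qs' = 6 + 4(P - 3)
= 4P - 6
New equilibrium quantity:
Q_new = 62
Tax revenue = tax * Q_new = 3 * 62 = 186

186


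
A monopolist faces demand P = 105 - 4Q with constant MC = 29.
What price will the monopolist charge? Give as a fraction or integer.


MR = 105 - 8Q
Set MR = MC: 105 - 8Q = 29
Q* = 19/2
Substitute into demand:
P* = 105 - 4*19/2 = 67

67


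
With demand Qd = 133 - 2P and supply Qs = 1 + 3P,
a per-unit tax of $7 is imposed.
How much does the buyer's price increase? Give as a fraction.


With a per-unit tax, the buyer's price increase depends on relative slopes.
Supply slope: d = 3, Demand slope: b = 2
Buyer's price increase = d * tax / (b + d)
= 3 * 7 / (2 + 3)
= 21 / 5 = 21/5

21/5


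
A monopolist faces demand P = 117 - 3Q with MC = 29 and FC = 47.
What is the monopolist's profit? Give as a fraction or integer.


MR = MC: 117 - 6Q = 29
Q* = 44/3
P* = 117 - 3*44/3 = 73
Profit = (P* - MC)*Q* - FC
= (73 - 29)*44/3 - 47
= 44*44/3 - 47
= 1936/3 - 47 = 1795/3

1795/3


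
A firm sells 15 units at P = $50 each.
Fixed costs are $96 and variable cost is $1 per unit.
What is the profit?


Total Revenue = P * Q = 50 * 15 = $750
Total Cost = FC + VC*Q = 96 + 1*15 = $111
Profit = TR - TC = 750 - 111 = $639

$639
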